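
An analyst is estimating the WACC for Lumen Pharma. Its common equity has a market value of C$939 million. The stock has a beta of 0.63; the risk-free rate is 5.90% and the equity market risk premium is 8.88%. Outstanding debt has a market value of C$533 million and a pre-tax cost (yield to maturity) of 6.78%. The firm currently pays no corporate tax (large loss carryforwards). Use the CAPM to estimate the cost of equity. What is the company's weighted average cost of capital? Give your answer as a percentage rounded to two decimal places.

Cost of equity via CAPM: Re = 5.9% + 0.63 × 8.88% = 11.4944%.
Total capital V = 939 + 533 = 1472.
Equity: weight = 939/1472 = 0.6379; cost = 11.4944%.
Debt: weight = 533/1472 = 0.3621; after-tax cost = 6.78% × (1 − 0%) = 6.7800%.
WACC = 0.6379 × 11.4944% + 0.3621 × 6.7800% = 9.7874%.

9.79%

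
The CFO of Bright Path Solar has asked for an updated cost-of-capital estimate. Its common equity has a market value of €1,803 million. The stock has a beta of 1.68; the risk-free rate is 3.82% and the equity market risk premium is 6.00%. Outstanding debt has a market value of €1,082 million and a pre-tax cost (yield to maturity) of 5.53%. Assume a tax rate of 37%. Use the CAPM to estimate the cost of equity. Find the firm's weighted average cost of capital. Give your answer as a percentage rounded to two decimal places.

9.99%

Cost of equity via CAPM: Re = 3.82% + 1.68 × 6.0% = 13.9000%.
Total capital V = 1803 + 1082 = 2885.
Equity: weight = 1803/2885 = 0.6250; cost = 13.9%.
Debt: weight = 1082/2885 = 0.3750; after-tax cost = 5.53% × (1 − 37%) = 3.4839%.
WACC = 0.6250 × 13.9000% + 0.3750 × 3.4839% = 9.9935%.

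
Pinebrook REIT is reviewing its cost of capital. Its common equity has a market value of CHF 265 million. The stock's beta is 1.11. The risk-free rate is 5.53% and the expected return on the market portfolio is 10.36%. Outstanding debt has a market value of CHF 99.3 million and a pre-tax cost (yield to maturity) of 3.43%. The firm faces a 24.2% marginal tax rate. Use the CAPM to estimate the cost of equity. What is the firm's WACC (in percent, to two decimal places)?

8.63%

Market risk premium = 10.36% − 5.53% = 4.83%.
Cost of equity via CAPM: Re = 5.53% + 1.11 × 4.83% = 10.8913%.
Total capital V = 265 + 99.3 = 364.3.
Equity: weight = 265/364.3 = 0.7274; cost = 10.8913%.
Debt: weight = 99.3/364.3 = 0.2726; after-tax cost = 3.43% × (1 − 24.2%) = 2.5999%.
WACC = 0.7274 × 10.8913% + 0.2726 × 2.5999% = 8.6313%.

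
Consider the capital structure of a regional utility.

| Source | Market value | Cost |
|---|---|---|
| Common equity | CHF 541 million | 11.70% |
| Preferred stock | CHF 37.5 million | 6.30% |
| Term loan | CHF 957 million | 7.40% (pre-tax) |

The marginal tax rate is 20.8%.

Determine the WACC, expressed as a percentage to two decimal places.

Total capital V = 541 + 37.5 + 957 = 1535.5.
Equity: weight = 541/1535.5 = 0.3523; cost = 11.7%.
Preferred: weight = 37.5/1535.5 = 0.0244; cost = 6.3%.
Term loan: weight = 957/1535.5 = 0.6232; after-tax cost = 7.4% × (1 − 20.8%) = 5.8608%.
WACC = 0.3523 × 11.7000% + 0.0244 × 6.3000% + 0.6232 × 5.8608% = 7.9288%.

7.93%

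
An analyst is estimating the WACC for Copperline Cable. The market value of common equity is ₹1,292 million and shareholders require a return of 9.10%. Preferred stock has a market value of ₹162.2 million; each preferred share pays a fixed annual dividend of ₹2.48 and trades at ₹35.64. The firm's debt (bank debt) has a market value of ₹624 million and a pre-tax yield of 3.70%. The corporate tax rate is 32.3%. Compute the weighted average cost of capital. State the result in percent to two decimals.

Cost of preferred: Rp = 2.48 / 35.64 = 6.9585%.
Total capital V = 1292 + 162.2 + 624 = 2078.2.
Equity: weight = 1292/2078.2 = 0.6217; cost = 9.1%.
Preferred: weight = 162.2/2078.2 = 0.0780; cost = 6.9585%.
Bank debt: weight = 624/2078.2 = 0.3003; after-tax cost = 3.7% × (1 − 32.3%) = 2.5049%.
WACC = 0.6217 × 9.1000% + 0.0780 × 6.9585% + 0.3003 × 2.5049% = 6.9526%.

6.95%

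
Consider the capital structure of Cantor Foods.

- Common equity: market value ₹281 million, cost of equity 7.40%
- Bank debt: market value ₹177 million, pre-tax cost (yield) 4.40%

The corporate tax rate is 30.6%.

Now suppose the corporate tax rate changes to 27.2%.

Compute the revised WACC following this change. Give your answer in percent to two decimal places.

5.78%

After the change:
Total capital V = 281 + 177 = 458.
Equity: weight = 281/458 = 0.6135; cost = 7.4%.
Bank debt: weight = 177/458 = 0.3865; after-tax cost = 4.4% × (1 − 27.2%) = 3.2032%.
WACC = 0.6135 × 7.4000% + 0.3865 × 3.2032% = 5.7781%.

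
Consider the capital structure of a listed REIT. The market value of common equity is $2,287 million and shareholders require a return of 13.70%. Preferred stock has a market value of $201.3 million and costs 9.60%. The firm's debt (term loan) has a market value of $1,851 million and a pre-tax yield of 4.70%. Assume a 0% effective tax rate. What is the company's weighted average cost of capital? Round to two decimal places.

Total capital V = 2287 + 201.3 + 1851 = 4339.3.
Equity: weight = 2287/4339.3 = 0.5270; cost = 13.7%.
Preferred: weight = 201.3/4339.3 = 0.0464; cost = 9.6%.
Term loan: weight = 1851/4339.3 = 0.4266; after-tax cost = 4.7% × (1 − 0%) = 4.7000%.
WACC = 0.5270 × 13.7000% + 0.0464 × 9.6000% + 0.4266 × 4.7000% = 9.6707%.

9.67%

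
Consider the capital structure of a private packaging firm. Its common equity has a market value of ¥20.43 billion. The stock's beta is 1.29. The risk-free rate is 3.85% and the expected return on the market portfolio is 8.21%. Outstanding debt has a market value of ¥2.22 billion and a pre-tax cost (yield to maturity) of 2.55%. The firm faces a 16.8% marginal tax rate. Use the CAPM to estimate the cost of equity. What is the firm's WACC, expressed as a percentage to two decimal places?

Market risk premium = 8.21% − 3.85% = 4.36%.
Cost of equity via CAPM: Re = 3.85% + 1.29 × 4.36% = 9.4744%.
Total capital V = 20.43 + 2.22 = 22.65.
Equity: weight = 20.43/22.65 = 0.9020; cost = 9.4744%.
Debt: weight = 2.22/22.65 = 0.0980; after-tax cost = 2.55% × (1 − 16.8%) = 2.1216%.
WACC = 0.9020 × 9.4744% + 0.0980 × 2.1216% = 8.7537%.

8.75%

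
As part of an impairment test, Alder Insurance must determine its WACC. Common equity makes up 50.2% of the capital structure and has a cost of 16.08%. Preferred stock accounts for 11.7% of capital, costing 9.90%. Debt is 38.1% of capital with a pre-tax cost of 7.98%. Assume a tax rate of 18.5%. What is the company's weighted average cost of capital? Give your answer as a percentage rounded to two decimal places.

11.71%

After-tax cost of debt = 7.98% × (1 − 18.5%) = 6.5037%.
WACC = 0.502 × 16.0800% + 0.117 × 9.9000% + 0.381 × 6.5037% = 11.7084%.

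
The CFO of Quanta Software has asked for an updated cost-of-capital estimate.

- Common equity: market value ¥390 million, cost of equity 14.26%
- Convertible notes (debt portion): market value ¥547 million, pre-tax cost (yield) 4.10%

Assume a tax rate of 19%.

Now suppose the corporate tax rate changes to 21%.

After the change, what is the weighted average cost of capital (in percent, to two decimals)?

7.83%

After the change:
Total capital V = 390 + 547 = 937.
Equity: weight = 390/937 = 0.4162; cost = 14.26%.
Convertible notes (debt portion): weight = 547/937 = 0.5838; after-tax cost = 4.1% × (1 − 21%) = 3.2390%.
WACC = 0.4162 × 14.2600% + 0.5838 × 3.2390% = 7.8262%.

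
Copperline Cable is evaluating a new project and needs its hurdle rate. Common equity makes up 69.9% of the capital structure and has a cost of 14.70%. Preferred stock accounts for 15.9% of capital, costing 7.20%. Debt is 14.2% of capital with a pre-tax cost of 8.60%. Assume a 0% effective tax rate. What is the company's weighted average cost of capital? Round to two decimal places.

12.64%

After-tax cost of debt = 8.6% × (1 − 0%) = 8.6000%.
WACC = 0.699 × 14.7000% + 0.159 × 7.2000% + 0.142 × 8.6000% = 12.6413%.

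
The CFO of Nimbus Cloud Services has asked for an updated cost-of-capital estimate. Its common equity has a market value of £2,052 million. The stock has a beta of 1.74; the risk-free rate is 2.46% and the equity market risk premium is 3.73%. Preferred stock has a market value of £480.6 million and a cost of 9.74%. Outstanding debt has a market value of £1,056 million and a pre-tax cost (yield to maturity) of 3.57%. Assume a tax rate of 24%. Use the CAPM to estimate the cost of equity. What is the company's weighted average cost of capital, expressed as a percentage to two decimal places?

Cost of equity via CAPM: Re = 2.46% + 1.74 × 3.73% = 8.9502%.
Total capital V = 2052 + 480.6 + 1056 = 3588.6.
Equity: weight = 2052/3588.6 = 0.5718; cost = 8.9502%.
Preferred: weight = 480.6/3588.6 = 0.1339; cost = 9.74%.
Debt: weight = 1056/3588.6 = 0.2943; after-tax cost = 3.57% × (1 − 24%) = 2.7132%.
WACC = 0.5718 × 8.9502% + 0.1339 × 9.7400% + 0.2943 × 2.7132% = 7.2206%.

7.22%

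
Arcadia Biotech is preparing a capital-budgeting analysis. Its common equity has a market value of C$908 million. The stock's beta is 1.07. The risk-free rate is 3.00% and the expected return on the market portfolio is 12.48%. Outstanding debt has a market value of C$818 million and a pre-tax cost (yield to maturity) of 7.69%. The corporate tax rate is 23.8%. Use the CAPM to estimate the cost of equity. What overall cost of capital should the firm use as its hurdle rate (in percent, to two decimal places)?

9.69%

Market risk premium = 12.48% − 3.0% = 9.48%.
Cost of equity via CAPM: Re = 3.0% + 1.07 × 9.48% = 13.1436%.
Total capital V = 908 + 818 = 1726.
Equity: weight = 908/1726 = 0.5261; cost = 13.1436%.
Debt: weight = 818/1726 = 0.4739; after-tax cost = 7.69% × (1 − 23.8%) = 5.8598%.
WACC = 0.5261 × 13.1436% + 0.4739 × 5.8598% = 9.6916%.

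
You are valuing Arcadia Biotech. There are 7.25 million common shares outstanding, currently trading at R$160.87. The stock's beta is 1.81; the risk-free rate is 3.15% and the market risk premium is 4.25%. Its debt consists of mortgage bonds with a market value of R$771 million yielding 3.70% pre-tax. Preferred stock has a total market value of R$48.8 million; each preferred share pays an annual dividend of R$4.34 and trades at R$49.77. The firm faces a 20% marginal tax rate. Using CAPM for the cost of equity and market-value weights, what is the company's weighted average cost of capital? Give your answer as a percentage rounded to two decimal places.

7.73%

Cost of equity via CAPM: Re = 3.15% + 1.81 × 4.25% = 10.8425%.
Cost of preferred: Rp = 4.34 / 49.77 = 8.7201%.
Market value of equity E = 160.87 × 7.25m = 1166.3075m.
Total capital V = 1166.3075 + 48.8 + 771 = 1986.1075.
Equity: weight = 1166.3075/1986.1075 = 0.5872; cost = 10.8425%.
Preferred: weight = 48.8/1986.1075 = 0.0246; cost = 8.7201%.
Mortgage bonds: weight = 771/1986.1075 = 0.3882; after-tax cost = 3.7% × (1 − 20%) = 2.9600%.
WACC = 0.5872 × 10.8425% + 0.0246 × 8.7201% + 0.3882 × 2.9600% = 7.7304%.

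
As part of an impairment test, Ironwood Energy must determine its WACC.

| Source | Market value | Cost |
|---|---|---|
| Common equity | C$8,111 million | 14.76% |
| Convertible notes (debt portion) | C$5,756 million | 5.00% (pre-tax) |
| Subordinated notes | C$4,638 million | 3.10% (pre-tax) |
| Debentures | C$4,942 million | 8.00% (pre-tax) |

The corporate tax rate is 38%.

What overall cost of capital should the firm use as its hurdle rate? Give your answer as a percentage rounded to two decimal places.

Total capital V = 8111 + 5756 + 4638 + 4942 = 23447.
Equity: weight = 8111/23447 = 0.3459; cost = 14.76%.
Convertible notes (debt portion): weight = 5756/23447 = 0.2455; after-tax cost = 5% × (1 − 38%) = 3.1000%.
Subordinated notes: weight = 4638/23447 = 0.1978; after-tax cost = 3.1% × (1 − 38%) = 1.9220%.
Debentures: weight = 4942/23447 = 0.2108; after-tax cost = 8% × (1 − 38%) = 4.9600%.
WACC = 0.3459 × 14.7600% + 0.2455 × 3.1000% + 0.1978 × 1.9220% + 0.2108 × 4.9600% = 7.2926%.

7.29%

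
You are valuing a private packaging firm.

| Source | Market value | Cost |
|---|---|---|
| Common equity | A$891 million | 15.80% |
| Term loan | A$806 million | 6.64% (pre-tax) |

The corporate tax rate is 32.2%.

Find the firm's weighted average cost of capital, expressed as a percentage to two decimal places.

10.43%

Total capital V = 891 + 806 = 1697.
Equity: weight = 891/1697 = 0.5250; cost = 15.8%.
Term loan: weight = 806/1697 = 0.4750; after-tax cost = 6.64% × (1 − 32.2%) = 4.5019%.
WACC = 0.5250 × 15.8000% + 0.4750 × 4.5019% = 10.4339%.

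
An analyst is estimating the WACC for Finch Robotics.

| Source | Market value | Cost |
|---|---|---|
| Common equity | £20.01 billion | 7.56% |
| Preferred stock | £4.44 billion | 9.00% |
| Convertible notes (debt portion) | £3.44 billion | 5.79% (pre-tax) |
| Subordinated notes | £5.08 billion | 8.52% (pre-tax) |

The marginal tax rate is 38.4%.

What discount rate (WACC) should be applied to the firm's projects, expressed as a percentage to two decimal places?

Total capital V = 20.01 + 4.44 + 3.44 + 5.08 = 32.97.
Equity: weight = 20.01/32.97 = 0.6069; cost = 7.56%.
Preferred: weight = 4.44/32.97 = 0.1347; cost = 9%.
Convertible notes (debt portion): weight = 3.44/32.97 = 0.1043; after-tax cost = 5.79% × (1 − 38.4%) = 3.5666%.
Subordinated notes: weight = 5.08/32.97 = 0.1541; after-tax cost = 8.52% × (1 − 38.4%) = 5.2483%.
WACC = 0.6069 × 7.5600% + 0.1347 × 9.0000% + 0.1043 × 3.5666% + 0.1541 × 5.2483% = 6.9811%.

6.98%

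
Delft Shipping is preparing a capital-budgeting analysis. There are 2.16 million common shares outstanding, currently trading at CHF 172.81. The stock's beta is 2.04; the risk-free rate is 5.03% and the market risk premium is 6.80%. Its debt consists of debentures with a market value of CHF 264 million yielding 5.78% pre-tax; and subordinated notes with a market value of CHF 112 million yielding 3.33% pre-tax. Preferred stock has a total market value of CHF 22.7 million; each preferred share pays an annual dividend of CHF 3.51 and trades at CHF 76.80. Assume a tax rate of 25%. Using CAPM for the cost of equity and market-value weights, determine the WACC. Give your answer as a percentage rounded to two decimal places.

11.12%

Cost of equity via CAPM: Re = 5.03% + 2.04 × 6.8% = 18.9020%.
Cost of preferred: Rp = 3.51 / 76.8 = 4.5703%.
Market value of equity E = 172.81 × 2.16m = 373.2696m.
Total capital V = 373.2696 + 22.7 + 264 + 112 = 771.9696.
Equity: weight = 373.2696/771.9696 = 0.4835; cost = 18.902%.
Preferred: weight = 22.7/771.9696 = 0.0294; cost = 4.5703%.
Debentures: weight = 264/771.9696 = 0.3420; after-tax cost = 5.78% × (1 − 25%) = 4.3350%.
Subordinated notes: weight = 112/771.9696 = 0.1451; after-tax cost = 3.33% × (1 − 25%) = 2.4975%.
WACC = 0.4835 × 18.9020% + 0.0294 × 4.5703% + 0.3420 × 4.3350% + 0.1451 × 2.4975% = 11.1189%.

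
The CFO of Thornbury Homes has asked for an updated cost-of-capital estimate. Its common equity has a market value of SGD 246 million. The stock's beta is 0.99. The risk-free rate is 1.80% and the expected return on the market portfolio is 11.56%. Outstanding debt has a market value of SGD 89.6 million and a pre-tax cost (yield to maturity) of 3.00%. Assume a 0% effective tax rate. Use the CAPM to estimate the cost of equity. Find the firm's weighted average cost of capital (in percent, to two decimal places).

9.20%

Market risk premium = 11.56% − 1.8% = 9.76%.
Cost of equity via CAPM: Re = 1.8% + 0.99 × 9.76% = 11.4624%.
Total capital V = 246 + 89.6 = 335.6.
Equity: weight = 246/335.6 = 0.7330; cost = 11.4624%.
Debt: weight = 89.6/335.6 = 0.2670; after-tax cost = 3% × (1 − 0%) = 3.0000%.
WACC = 0.7330 × 11.4624% + 0.2670 × 3.0000% = 9.2031%.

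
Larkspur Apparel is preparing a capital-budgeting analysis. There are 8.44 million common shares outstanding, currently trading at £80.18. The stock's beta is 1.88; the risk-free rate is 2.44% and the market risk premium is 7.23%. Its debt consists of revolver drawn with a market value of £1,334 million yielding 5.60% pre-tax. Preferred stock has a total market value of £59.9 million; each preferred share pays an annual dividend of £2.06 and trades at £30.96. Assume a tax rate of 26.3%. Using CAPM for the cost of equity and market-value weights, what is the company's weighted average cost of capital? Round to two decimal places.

Cost of equity via CAPM: Re = 2.44% + 1.88 × 7.23% = 16.0324%.
Cost of preferred: Rp = 2.06 / 30.96 = 6.6537%.
Market value of equity E = 80.18 × 8.44m = 676.7192m.
Total capital V = 676.7192 + 59.9 + 1334 = 2070.6192.
Equity: weight = 676.7192/2070.6192 = 0.3268; cost = 16.0324%.
Preferred: weight = 59.9/2070.6192 = 0.0289; cost = 6.6537%.
Revolver drawn: weight = 1334/2070.6192 = 0.6443; after-tax cost = 5.6% × (1 − 26.3%) = 4.1272%.
WACC = 0.3268 × 16.0324% + 0.0289 × 6.6537% + 0.6443 × 4.1272% = 8.0911%.

8.09%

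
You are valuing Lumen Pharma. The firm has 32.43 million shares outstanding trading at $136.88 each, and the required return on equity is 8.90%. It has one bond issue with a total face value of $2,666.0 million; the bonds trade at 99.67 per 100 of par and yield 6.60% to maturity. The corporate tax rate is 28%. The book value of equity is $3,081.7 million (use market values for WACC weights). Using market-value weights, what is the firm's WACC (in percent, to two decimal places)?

Market value of equity E = 136.88 × 32.43m = 4439.0184m. Market value of debt D = 2666m × 99.67/100 = 2657.2022m.
Total capital V = 4439.0184 + 2657.2022 = 7096.2206.
Equity: weight = 4439.0184/7096.2206 = 0.6255; cost = 8.9%.
Bonds outstanding: weight = 2657.2022/7096.2206 = 0.3745; after-tax cost = 6.6% × (1 − 28%) = 4.7520%.
WACC = 0.6255 × 8.9000% + 0.3745 × 4.7520% = 7.3468%.

7.35%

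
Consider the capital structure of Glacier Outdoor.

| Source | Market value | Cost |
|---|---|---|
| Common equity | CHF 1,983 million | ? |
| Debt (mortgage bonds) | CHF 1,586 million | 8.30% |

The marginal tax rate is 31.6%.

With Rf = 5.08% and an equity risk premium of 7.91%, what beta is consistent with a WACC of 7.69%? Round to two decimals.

Total capital V = 1983 + 1586 = 3569.
Equity weight = 1983/3569 = 0.5556.
Mortgage bonds weight = 1586/3569 = 0.4444.
Debt contribution = 0.4444 × 8.3% × (1 − 31.6%) = 2.5228%.
Required equity contribution = 7.69% − 2.5228% = 5.1672%  ⇒  Re = 9.2998%.
CAPM: 9.2998% = 5.08% + β × 7.91%  ⇒  β = 0.5335.

0.53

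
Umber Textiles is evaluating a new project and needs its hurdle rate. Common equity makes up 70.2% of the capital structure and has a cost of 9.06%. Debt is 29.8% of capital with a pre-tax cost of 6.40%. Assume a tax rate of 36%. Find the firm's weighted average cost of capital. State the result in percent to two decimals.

After-tax cost of debt = 6.4% × (1 − 36%) = 4.0960%.
WACC = 0.702 × 9.0600% + 0.298 × 4.0960% = 7.5807%.

7.58%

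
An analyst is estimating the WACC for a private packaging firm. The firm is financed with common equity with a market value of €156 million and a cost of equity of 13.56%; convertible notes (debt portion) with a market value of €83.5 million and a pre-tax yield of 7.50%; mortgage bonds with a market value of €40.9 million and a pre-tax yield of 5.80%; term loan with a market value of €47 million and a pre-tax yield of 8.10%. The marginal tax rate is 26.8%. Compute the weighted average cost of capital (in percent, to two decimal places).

Total capital V = 156 + 83.5 + 40.9 + 47 = 327.4.
Equity: weight = 156/327.4 = 0.4765; cost = 13.56%.
Convertible notes (debt portion): weight = 83.5/327.4 = 0.2550; after-tax cost = 7.5% × (1 − 26.8%) = 5.4900%.
Mortgage bonds: weight = 40.9/327.4 = 0.1249; after-tax cost = 5.8% × (1 − 26.8%) = 4.2456%.
Term loan: weight = 47/327.4 = 0.1436; after-tax cost = 8.1% × (1 − 26.8%) = 5.9292%.
WACC = 0.4765 × 13.5600% + 0.2550 × 5.4900% + 0.1249 × 4.2456% + 0.1436 × 5.9292% = 9.2428%.

9.24%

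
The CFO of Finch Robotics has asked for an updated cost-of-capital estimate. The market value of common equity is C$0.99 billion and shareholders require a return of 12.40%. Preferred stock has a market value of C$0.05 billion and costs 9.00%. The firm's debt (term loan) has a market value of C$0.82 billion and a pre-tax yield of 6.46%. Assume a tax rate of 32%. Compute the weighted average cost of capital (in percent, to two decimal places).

Total capital V = 0.99 + 0.05 + 0.82 = 1.86.
Equity: weight = 0.99/1.86 = 0.5323; cost = 12.4%.
Preferred: weight = 0.05/1.86 = 0.0269; cost = 9%.
Term loan: weight = 0.82/1.86 = 0.4409; after-tax cost = 6.46% × (1 − 32%) = 4.3928%.
WACC = 0.5323 × 12.4000% + 0.0269 × 9.0000% + 0.4409 × 4.3928% = 8.7785%.

8.78%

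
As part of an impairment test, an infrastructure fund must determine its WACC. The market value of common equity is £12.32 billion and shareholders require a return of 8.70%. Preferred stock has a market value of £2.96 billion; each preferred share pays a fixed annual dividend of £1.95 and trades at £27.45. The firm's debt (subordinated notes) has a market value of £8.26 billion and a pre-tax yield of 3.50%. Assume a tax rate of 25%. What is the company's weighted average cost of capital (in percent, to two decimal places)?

6.37%

Cost of preferred: Rp = 1.95 / 27.45 = 7.1038%.
Total capital V = 12.32 + 2.96 + 8.26 = 23.54.
Equity: weight = 12.32/23.54 = 0.5234; cost = 8.7%.
Preferred: weight = 2.96/23.54 = 0.1257; cost = 7.1038%.
Subordinated notes: weight = 8.26/23.54 = 0.3509; after-tax cost = 3.5% × (1 − 25%) = 2.6250%.
WACC = 0.5234 × 8.7000% + 0.1257 × 7.1038% + 0.3509 × 2.6250% = 6.3676%.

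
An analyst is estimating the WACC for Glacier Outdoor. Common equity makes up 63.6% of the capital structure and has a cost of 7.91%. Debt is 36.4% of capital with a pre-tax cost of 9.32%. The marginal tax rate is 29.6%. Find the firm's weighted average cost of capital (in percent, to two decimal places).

After-tax cost of debt = 9.32% × (1 − 29.6%) = 6.5613%.
WACC = 0.636 × 7.9100% + 0.364 × 6.5613% = 7.4191%.

7.42%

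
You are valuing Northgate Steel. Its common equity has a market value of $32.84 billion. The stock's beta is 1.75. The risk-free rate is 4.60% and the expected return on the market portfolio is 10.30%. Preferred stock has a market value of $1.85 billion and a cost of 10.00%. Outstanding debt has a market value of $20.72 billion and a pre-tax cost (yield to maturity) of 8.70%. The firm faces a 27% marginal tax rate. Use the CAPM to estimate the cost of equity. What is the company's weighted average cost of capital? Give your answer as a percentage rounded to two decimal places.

11.35%

Market risk premium = 10.3% − 4.6% = 5.7%.
Cost of equity via CAPM: Re = 4.6% + 1.75 × 5.7% = 14.5750%.
Total capital V = 32.84 + 1.85 + 20.72 = 55.41.
Equity: weight = 32.84/55.41 = 0.5927; cost = 14.575%.
Preferred: weight = 1.85/55.41 = 0.0334; cost = 10%.
Debt: weight = 20.72/55.41 = 0.3739; after-tax cost = 8.7% × (1 − 27%) = 6.3510%.
WACC = 0.5927 × 14.5750% + 0.0334 × 10.0000% + 0.3739 × 6.3510% = 11.3470%.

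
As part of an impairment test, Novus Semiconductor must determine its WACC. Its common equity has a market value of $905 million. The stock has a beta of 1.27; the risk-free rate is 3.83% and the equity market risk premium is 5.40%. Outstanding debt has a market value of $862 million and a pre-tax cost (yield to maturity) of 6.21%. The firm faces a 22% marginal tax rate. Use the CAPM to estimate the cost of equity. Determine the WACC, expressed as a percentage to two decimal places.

7.84%

Cost of equity via CAPM: Re = 3.83% + 1.27 × 5.4% = 10.6880%.
Total capital V = 905 + 862 = 1767.
Equity: weight = 905/1767 = 0.5122; cost = 10.688%.
Debt: weight = 862/1767 = 0.4878; after-tax cost = 6.21% × (1 − 22%) = 4.8438%.
WACC = 0.5122 × 10.6880% + 0.4878 × 4.8438% = 7.8370%.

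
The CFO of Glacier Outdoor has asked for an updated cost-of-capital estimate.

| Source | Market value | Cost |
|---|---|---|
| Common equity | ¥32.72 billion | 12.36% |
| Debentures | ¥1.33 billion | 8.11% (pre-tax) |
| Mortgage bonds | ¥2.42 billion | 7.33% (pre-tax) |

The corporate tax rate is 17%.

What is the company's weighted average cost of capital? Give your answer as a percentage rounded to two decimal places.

Total capital V = 32.72 + 1.33 + 2.42 = 36.47.
Equity: weight = 32.72/36.47 = 0.8972; cost = 12.36%.
Debentures: weight = 1.33/36.47 = 0.0365; after-tax cost = 8.11% × (1 − 17%) = 6.7313%.
Mortgage bonds: weight = 2.42/36.47 = 0.0664; after-tax cost = 7.33% × (1 − 17%) = 6.0839%.
WACC = 0.8972 × 12.3600% + 0.0365 × 6.7313% + 0.0664 × 6.0839% = 11.7383%.

11.74%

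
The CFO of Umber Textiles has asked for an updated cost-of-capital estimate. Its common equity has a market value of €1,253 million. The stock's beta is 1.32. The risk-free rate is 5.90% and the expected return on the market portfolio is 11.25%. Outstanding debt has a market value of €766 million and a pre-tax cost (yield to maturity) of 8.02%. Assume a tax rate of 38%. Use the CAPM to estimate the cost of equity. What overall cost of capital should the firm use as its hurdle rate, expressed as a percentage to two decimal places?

Market risk premium = 11.25% − 5.9% = 5.35%.
Cost of equity via CAPM: Re = 5.9% + 1.32 × 5.35% = 12.9620%.
Total capital V = 1253 + 766 = 2019.
Equity: weight = 1253/2019 = 0.6206; cost = 12.962%.
Debt: weight = 766/2019 = 0.3794; after-tax cost = 8.02% × (1 − 38%) = 4.9724%.
WACC = 0.6206 × 12.9620% + 0.3794 × 4.9724% = 9.9308%.

9.93%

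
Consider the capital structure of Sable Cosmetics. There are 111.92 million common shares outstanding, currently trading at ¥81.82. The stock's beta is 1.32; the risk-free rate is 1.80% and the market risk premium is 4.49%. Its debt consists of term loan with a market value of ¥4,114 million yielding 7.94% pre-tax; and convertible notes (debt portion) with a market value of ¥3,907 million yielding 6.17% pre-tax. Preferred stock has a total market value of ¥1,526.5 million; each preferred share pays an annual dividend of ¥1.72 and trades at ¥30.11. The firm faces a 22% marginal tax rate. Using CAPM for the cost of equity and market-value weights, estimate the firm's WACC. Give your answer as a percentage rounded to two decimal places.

Cost of equity via CAPM: Re = 1.8% + 1.32 × 4.49% = 7.7268%.
Cost of preferred: Rp = 1.72 / 30.11 = 5.7124%.
Market value of equity E = 81.82 × 111.92m = 9157.2944m.
Total capital V = 9157.2944 + 1526.5 + 4114 + 3907 = 18704.7944.
Equity: weight = 9157.2944/18704.7944 = 0.4896; cost = 7.7268%.
Preferred: weight = 1526.5/18704.7944 = 0.0816; cost = 5.7124%.
Term loan: weight = 4114/18704.7944 = 0.2199; after-tax cost = 7.94% × (1 − 22%) = 6.1932%.
Convertible notes (debt portion): weight = 3907/18704.7944 = 0.2089; after-tax cost = 6.17% × (1 − 22%) = 4.8126%.
WACC = 0.4896 × 7.7268% + 0.0816 × 5.7124% + 0.2199 × 6.1932% + 0.2089 × 4.8126% = 6.6164%.

6.62%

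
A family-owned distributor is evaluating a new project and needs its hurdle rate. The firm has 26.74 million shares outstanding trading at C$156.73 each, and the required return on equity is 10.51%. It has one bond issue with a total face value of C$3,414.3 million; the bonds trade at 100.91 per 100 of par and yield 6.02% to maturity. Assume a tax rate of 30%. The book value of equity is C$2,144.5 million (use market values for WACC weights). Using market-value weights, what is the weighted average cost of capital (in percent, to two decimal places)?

7.67%

Market value of equity E = 156.73 × 26.74m = 4190.9602m. Market value of debt D = 3414.3m × 100.91/100 = 3445.37013m.
Total capital V = 4190.9602 + 3445.37013 = 7636.33033.
Equity: weight = 4190.9602/7636.33033 = 0.5488; cost = 10.51%.
Bonds outstanding: weight = 3445.37013/7636.33033 = 0.4512; after-tax cost = 6.02% × (1 − 30%) = 4.2140%.
WACC = 0.5488 × 10.5100% + 0.4512 × 4.2140% = 7.6694%.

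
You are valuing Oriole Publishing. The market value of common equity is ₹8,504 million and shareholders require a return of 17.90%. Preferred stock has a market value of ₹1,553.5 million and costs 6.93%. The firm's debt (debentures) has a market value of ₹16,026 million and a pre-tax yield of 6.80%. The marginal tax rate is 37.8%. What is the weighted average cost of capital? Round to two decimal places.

Total capital V = 8504 + 1553.5 + 16026 = 26083.5.
Equity: weight = 8504/26083.5 = 0.3260; cost = 17.9%.
Preferred: weight = 1553.5/26083.5 = 0.0596; cost = 6.93%.
Debentures: weight = 16026/26083.5 = 0.6144; after-tax cost = 6.8% × (1 − 37.8%) = 4.2296%.
WACC = 0.3260 × 17.9000% + 0.0596 × 6.9300% + 0.6144 × 4.2296% = 8.8474%.

8.85%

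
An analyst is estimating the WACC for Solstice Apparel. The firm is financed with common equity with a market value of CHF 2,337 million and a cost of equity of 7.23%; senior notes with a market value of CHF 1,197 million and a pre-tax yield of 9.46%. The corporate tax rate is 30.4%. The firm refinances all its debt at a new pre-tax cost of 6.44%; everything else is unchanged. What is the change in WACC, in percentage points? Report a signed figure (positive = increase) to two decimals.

Current WACC:
Total capital V = 2337 + 1197 = 3534.
Equity: weight = 2337/3534 = 0.6613; cost = 7.23%.
Senior notes: weight = 1197/3534 = 0.3387; after-tax cost = 9.46% × (1 − 30.4%) = 6.5842%.
WACC = 0.6613 × 7.2300% + 0.3387 × 6.5842% = 7.0112%.
After the change:
Total capital V = 2337 + 1197 = 3534.
Equity: weight = 2337/3534 = 0.6613; cost = 7.23%.
Senior notes: weight = 1197/3534 = 0.3387; after-tax cost = 6.44% × (1 − 30.4%) = 4.4822%.
WACC = 0.6613 × 7.2300% + 0.3387 × 4.4822% = 6.2993%.
Change in WACC = 6.2993% − 7.0112% = -0.7119 pp.

-0.71 pp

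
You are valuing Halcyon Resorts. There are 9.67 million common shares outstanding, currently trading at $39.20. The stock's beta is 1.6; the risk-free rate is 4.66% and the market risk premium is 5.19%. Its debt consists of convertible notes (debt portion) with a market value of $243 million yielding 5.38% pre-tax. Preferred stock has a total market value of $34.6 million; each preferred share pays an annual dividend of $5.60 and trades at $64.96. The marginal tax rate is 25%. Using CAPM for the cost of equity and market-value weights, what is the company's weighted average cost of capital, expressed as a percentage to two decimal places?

Cost of equity via CAPM: Re = 4.66% + 1.6 × 5.19% = 12.9640%.
Cost of preferred: Rp = 5.6 / 64.96 = 8.6207%.
Market value of equity E = 39.2 × 9.67m = 379.064m.
Total capital V = 379.064 + 34.6 + 243 = 656.664.
Equity: weight = 379.064/656.664 = 0.5773; cost = 12.964%.
Preferred: weight = 34.6/656.664 = 0.0527; cost = 8.6207%.
Convertible notes (debt portion): weight = 243/656.664 = 0.3701; after-tax cost = 5.38% × (1 − 25%) = 4.0350%.
WACC = 0.5773 × 12.9640% + 0.0527 × 8.6207% + 0.3701 × 4.0350% = 9.4310%.

9.43%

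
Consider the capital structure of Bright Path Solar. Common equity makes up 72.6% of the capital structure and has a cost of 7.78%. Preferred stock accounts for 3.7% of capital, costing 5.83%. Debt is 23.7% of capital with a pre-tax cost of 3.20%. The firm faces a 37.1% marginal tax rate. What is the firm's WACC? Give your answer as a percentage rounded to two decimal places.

After-tax cost of debt = 3.2% × (1 − 37.1%) = 2.0128%.
WACC = 0.726 × 7.7800% + 0.037 × 5.8300% + 0.237 × 2.0128% = 6.3410%.

6.34%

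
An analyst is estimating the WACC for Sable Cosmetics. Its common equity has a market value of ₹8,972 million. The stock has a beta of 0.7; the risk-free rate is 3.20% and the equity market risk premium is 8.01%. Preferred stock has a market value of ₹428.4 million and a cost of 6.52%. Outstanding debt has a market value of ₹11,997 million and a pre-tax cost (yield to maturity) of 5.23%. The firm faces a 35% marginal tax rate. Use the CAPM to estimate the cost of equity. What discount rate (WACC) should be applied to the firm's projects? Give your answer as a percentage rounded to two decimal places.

Cost of equity via CAPM: Re = 3.2% + 0.7 × 8.01% = 8.8070%.
Total capital V = 8972 + 428.4 + 11997 = 21397.4.
Equity: weight = 8972/21397.4 = 0.4193; cost = 8.807%.
Preferred: weight = 428.4/21397.4 = 0.0200; cost = 6.52%.
Debt: weight = 11997/21397.4 = 0.5607; after-tax cost = 5.23% × (1 − 35%) = 3.3995%.
WACC = 0.4193 × 8.8070% + 0.0200 × 6.5200% + 0.5607 × 3.3995% = 5.7294%.

5.73%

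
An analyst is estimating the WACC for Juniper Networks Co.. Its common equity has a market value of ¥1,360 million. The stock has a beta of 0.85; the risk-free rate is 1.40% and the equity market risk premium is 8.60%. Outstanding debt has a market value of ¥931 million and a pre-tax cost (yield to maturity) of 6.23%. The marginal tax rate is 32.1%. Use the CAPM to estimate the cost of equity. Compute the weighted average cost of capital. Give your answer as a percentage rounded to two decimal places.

Cost of equity via CAPM: Re = 1.4% + 0.85 × 8.6% = 8.7100%.
Total capital V = 1360 + 931 = 2291.
Equity: weight = 1360/2291 = 0.5936; cost = 8.71%.
Debt: weight = 931/2291 = 0.4064; after-tax cost = 6.23% × (1 − 32.1%) = 4.2302%.
WACC = 0.5936 × 8.7100% + 0.4064 × 4.2302% = 6.8895%.

6.89%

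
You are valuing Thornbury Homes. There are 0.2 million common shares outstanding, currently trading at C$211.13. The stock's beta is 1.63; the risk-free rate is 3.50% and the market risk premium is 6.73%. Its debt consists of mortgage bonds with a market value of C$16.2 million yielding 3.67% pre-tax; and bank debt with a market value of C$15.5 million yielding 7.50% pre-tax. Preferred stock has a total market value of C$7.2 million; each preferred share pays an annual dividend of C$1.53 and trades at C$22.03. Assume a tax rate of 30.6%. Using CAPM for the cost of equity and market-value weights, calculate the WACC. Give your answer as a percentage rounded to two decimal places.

Cost of equity via CAPM: Re = 3.5% + 1.63 × 6.73% = 14.4699%.
Cost of preferred: Rp = 1.53 / 22.03 = 6.9451%.
Market value of equity E = 211.13 × 0.2m = 42.226m.
Total capital V = 42.226 + 7.2 + 16.2 + 15.5 = 81.126.
Equity: weight = 42.226/81.126 = 0.5205; cost = 14.4699%.
Preferred: weight = 7.2/81.126 = 0.0888; cost = 6.9451%.
Mortgage bonds: weight = 16.2/81.126 = 0.1997; after-tax cost = 3.67% × (1 − 30.6%) = 2.5470%.
Bank debt: weight = 15.5/81.126 = 0.1911; after-tax cost = 7.5% × (1 − 30.6%) = 5.2050%.
WACC = 0.5205 × 14.4699% + 0.0888 × 6.9451% + 0.1997 × 2.5470% + 0.1911 × 5.2050% = 9.6510%.

9.65%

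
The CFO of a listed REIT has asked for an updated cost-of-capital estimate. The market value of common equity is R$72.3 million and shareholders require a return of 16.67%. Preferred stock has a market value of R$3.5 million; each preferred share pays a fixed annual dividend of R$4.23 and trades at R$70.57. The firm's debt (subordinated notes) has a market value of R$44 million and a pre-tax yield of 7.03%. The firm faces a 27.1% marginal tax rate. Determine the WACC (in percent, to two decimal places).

12.12%

Cost of preferred: Rp = 4.23 / 70.57 = 5.9940%.
Total capital V = 72.3 + 3.5 + 44 = 119.8.
Equity: weight = 72.3/119.8 = 0.6035; cost = 16.67%.
Preferred: weight = 3.5/119.8 = 0.0292; cost = 5.994%.
Subordinated notes: weight = 44/119.8 = 0.3673; after-tax cost = 7.03% × (1 − 27.1%) = 5.1249%.
WACC = 0.6035 × 16.6700% + 0.0292 × 5.9940% + 0.3673 × 5.1249% = 12.1178%.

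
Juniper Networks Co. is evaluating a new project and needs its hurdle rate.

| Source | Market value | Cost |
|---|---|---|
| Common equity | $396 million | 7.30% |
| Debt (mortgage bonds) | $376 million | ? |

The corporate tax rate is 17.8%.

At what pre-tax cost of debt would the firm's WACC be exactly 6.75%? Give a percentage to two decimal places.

Total capital V = 396 + 376 = 772.
Equity weight = 396/772 = 0.5130.
Mortgage bonds weight = 376/772 = 0.4870.
Equity contribution = 0.5130 × 7.3% = 3.7446%.
Remaining for debt = 6.75% − 3.7446% = 3.0054%.
Rd × (1 − 17.8%) × 0.4870 = 3.0054%  ⇒  Rd = 7.5070%.

7.51%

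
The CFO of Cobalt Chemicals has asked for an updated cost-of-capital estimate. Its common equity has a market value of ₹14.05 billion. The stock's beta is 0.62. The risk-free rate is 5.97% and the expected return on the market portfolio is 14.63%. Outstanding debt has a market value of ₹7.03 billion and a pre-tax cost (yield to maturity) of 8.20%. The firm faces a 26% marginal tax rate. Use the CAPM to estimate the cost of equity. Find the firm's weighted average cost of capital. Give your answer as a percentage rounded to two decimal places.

Market risk premium = 14.63% − 5.97% = 8.66%.
Cost of equity via CAPM: Re = 5.97% + 0.62 × 8.66% = 11.3392%.
Total capital V = 14.05 + 7.03 = 21.08.
Equity: weight = 14.05/21.08 = 0.6665; cost = 11.3392%.
Debt: weight = 7.03/21.08 = 0.3335; after-tax cost = 8.2% × (1 − 26%) = 6.0680%.
WACC = 0.6665 × 11.3392% + 0.3335 × 6.0680% = 9.5813%.

9.58%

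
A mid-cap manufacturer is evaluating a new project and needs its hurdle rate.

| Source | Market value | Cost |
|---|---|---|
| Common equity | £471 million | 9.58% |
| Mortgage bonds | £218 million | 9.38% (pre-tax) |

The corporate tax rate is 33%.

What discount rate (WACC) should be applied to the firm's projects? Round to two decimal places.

Total capital V = 471 + 218 = 689.
Equity: weight = 471/689 = 0.6836; cost = 9.58%.
Mortgage bonds: weight = 218/689 = 0.3164; after-tax cost = 9.38% × (1 − 33%) = 6.2846%.
WACC = 0.6836 × 9.5800% + 0.3164 × 6.2846% = 8.5373%.

8.54%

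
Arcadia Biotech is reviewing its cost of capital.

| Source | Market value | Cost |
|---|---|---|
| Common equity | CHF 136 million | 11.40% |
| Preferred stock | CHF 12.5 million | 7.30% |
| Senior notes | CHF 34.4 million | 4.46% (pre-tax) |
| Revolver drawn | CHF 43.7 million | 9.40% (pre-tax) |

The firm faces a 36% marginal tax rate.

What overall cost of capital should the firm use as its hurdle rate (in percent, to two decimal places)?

Total capital V = 136 + 12.5 + 34.4 + 43.7 = 226.6.
Equity: weight = 136/226.6 = 0.6002; cost = 11.4%.
Preferred: weight = 12.5/226.6 = 0.0552; cost = 7.3%.
Senior notes: weight = 34.4/226.6 = 0.1518; after-tax cost = 4.46% × (1 − 36%) = 2.8544%.
Revolver drawn: weight = 43.7/226.6 = 0.1929; after-tax cost = 9.4% × (1 − 36%) = 6.0160%.
WACC = 0.6002 × 11.4000% + 0.0552 × 7.3000% + 0.1518 × 2.8544% + 0.1929 × 6.0160% = 8.8382%.

8.84%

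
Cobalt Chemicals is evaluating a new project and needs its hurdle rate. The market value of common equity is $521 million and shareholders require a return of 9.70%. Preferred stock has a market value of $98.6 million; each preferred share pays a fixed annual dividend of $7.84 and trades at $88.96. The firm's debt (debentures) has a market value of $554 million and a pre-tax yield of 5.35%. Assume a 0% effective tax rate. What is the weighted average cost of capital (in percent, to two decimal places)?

Cost of preferred: Rp = 7.84 / 88.96 = 8.8129%.
Total capital V = 521 + 98.6 + 554 = 1173.6.
Equity: weight = 521/1173.6 = 0.4439; cost = 9.7%.
Preferred: weight = 98.6/1173.6 = 0.0840; cost = 8.8129%.
Debentures: weight = 554/1173.6 = 0.4721; after-tax cost = 5.35% × (1 − 0%) = 5.3500%.
WACC = 0.4439 × 9.7000% + 0.0840 × 8.8129% + 0.4721 × 5.3500% = 7.5720%.

7.57%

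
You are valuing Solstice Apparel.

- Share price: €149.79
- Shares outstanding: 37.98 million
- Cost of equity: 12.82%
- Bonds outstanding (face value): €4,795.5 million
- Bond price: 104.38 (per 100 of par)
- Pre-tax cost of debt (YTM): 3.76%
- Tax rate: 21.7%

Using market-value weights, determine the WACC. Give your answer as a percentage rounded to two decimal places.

8.20%

Market value of equity E = 149.79 × 37.98m = 5689.0242m. Market value of debt D = 4795.5m × 104.38/100 = 5005.5429m.
Total capital V = 5689.0242 + 5005.5429 = 10694.5671.
Equity: weight = 5689.0242/10694.5671 = 0.5320; cost = 12.82%.
Bonds outstanding: weight = 5005.5429/10694.5671 = 0.4680; after-tax cost = 3.76% × (1 − 21.7%) = 2.9441%.
WACC = 0.5320 × 12.8200% + 0.4680 × 2.9441% = 8.1976%.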